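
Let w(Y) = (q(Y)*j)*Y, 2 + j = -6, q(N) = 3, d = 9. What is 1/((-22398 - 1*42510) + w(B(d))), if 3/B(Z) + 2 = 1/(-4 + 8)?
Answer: -7/454068 ≈ -1.5416e-5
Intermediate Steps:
j = -8 (j = -2 - 6 = -8)
B(Z) = -12/7 (B(Z) = 3/(-2 + 1/(-4 + 8)) = 3/(-2 + 1/4) = 3/(-7/4) = 3*(-4/7) = -12/7)
w(Y) = -24*Y (w(Y) = (3*(-8))*Y = -24*Y)
1/((-22398 - 1*42510) + w(B(d))) = 1/((-22398 - 1*42510) - 24*(-12/7)) = 1/((-22398 - 42510) + 288/7) = 1/(-64908 + 288/7) = 1/(-454068/7) = -7/454068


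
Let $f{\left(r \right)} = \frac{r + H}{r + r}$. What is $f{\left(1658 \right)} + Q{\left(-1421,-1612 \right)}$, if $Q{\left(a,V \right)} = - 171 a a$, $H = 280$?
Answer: $- \frac{572491168869}{1658} \approx -3.4529 \cdot 10^{8}$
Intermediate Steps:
$f{\left(r \right)} = \frac{280 + r}{2 r}$ ($f{\left(r \right)} = \frac{r + 280}{r + r} = \frac{280 + r}{2 r}$)
$Q{\left(a,V \right)} = - 171 a^{2}$
$f{\left(1658 \right)} + Q{\left(-1421,-1612 \right)} = \frac{280 + 1658}{2 \cdot 1658} - 171 \left(-1421\right)^{2} = \frac{1}{2} \cdot \frac{1}{1658} \cdot 1938 - 345290211 = \frac{969}{1658} - 345290211 = - \frac{572491168869}{1658}$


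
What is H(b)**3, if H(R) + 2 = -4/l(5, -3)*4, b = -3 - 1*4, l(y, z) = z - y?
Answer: 0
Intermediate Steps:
b = -7 (b = -3 - 4 = -7)
H(R) = 0 (H(R) = -2 - 4/(-3 - 1*5)*4 = -2 - 4/(-3 - 5)*4 = -2 - 4/(-8)*4 = -2 - 4*(-1/8)*4 = -2 + (1/2)*4 = -2 + 2 = 0)
H(b)**3 = 0**3 = 0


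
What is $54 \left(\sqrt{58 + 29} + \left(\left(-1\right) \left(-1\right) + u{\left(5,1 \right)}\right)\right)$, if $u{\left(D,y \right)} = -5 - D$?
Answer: $-486 + 54 \sqrt{87} \approx 17.678$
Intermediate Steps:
$54 \left(\sqrt{58 + 29} + \left(\left(-1\right) \left(-1\right) + u{\left(5,1 \right)}\right)\right) = 54 \left(\sqrt{58 + 29} - 9\right) = 54 \left(\sqrt{87} + \left(1 - 10\right)\right) = 54 \left(\sqrt{87} - 9\right) = 54 \left(-9 + \sqrt{87}\right) = -486 + 54 \sqrt{87}$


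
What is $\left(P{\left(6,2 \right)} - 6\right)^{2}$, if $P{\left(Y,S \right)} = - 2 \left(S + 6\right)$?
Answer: $484$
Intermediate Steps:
$P{\left(Y,S \right)} = -12 - 2 S$ ($P{\left(Y,S \right)} = - 2 \left(6 + S\right) = -12 - 2 S$)
$\left(P{\left(6,2 \right)} - 6\right)^{2} = \left(\left(-12 - 4\right) - 6\right)^{2} = \left(-16 - 6\right)^{2} = \left(-22\right)^{2} = 484$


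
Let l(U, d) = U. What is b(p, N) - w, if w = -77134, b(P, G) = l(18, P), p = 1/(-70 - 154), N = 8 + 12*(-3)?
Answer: 77152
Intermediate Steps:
N = -28 (N = 8 - 36 = -28)
p = -1/224 (p = 1/(-224) = -1/224 ≈ -0.0044643)
b(P, G) = 18
b(p, N) - w = 18 - 1*(-77134) = 18 + 77134 = 77152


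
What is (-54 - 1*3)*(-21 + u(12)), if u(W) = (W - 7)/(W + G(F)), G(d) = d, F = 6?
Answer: 7087/6 ≈ 1181.2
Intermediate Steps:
u(W) = (-7 + W)/(6 + W) (u(W) = (W - 7)/(W + 6) = (-7 + W)/(6 + W))
(-54 - 1*3)*(-21 + u(12)) = (-54 - 1*3)*(-21 + (-7 + 12)/(6 + 12)) = (-54 - 3)*(-21 + 5/18) = -57*(-21 + (1/18)*5) = -57*(-21 + 5/18) = -57*(-373/18) = 7087/6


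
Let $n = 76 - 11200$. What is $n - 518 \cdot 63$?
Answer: $-43758$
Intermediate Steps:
$n = -11124$ ($n = 76 - 11200 = -11124$)
$n - 518 \cdot 63 = -11124 - 518 \cdot 63 = -11124 - 32634 = -43758$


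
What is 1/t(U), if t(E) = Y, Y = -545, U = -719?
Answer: -1/545 ≈ -0.0018349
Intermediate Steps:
t(E) = -545
1/t(U) = 1/(-545) = -1/545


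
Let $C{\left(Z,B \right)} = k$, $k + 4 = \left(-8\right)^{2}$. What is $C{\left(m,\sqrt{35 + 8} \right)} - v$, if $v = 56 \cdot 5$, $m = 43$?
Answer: $-220$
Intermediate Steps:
$k = 60$ ($k = -4 + \left(-8\right)^{2} = -4 + 64 = 60$)
$C{\left(Z,B \right)} = 60$
$v = 280$
$C{\left(m,\sqrt{35 + 8} \right)} - v = 60 - 280 = -220$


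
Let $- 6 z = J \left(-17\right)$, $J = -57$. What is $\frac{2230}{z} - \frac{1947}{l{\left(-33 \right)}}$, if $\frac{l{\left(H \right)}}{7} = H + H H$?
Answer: $- \frac{1018097}{72352} \approx -14.071$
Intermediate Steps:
$l{\left(H \right)} = 7 H + 7 H^{2}$ ($l{\left(H \right)} = 7 \left(H + H H\right) = 7 \left(H + H^{2}\right) = 7 H + 7 H^{2}$)
$z = - \frac{323}{2}$ ($z = - \frac{\left(-57\right) \left(-17\right)}{6} = \left(- \frac{1}{6}\right) 969 = - \frac{323}{2} \approx -161.5$)
$\frac{2230}{z} - \frac{1947}{l{\left(-33 \right)}} = \frac{2230}{- \frac{323}{2}} - \frac{1947}{7 \left(-33\right) \left(1 - 33\right)} = 2230 \left(- \frac{2}{323}\right) - \frac{1947}{7 \left(-33\right) \left(-32\right)} = - \frac{4460}{323} - \frac{1947}{7392} = - \frac{4460}{323} - \frac{59}{224} = - \frac{1018097}{72352}$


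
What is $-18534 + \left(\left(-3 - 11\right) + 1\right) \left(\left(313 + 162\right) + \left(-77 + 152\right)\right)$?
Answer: $-25684$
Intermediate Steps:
$-18534 + \left(\left(-3 - 11\right) + 1\right) \left(\left(313 + 162\right) + \left(-77 + 152\right)\right) = -18534 + \left(-14 + 1\right) \left(475 + 75\right) = -18534 - 7150 = -25684$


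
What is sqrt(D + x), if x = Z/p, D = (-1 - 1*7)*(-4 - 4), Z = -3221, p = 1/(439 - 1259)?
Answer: 6*sqrt(73369) ≈ 1625.2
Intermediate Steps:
p = -1/820 (p = 1/(-820) = -1/820 ≈ -0.0012195)
D = 64 (D = (-1 - 7)*(-8) = -8*(-8) = 64)
x = 2641220 (x = -3221/(-1/820) = -3221*(-820) = 2641220)
sqrt(D + x) = sqrt(64 + 2641220) = sqrt(2641284) = 6*sqrt(73369)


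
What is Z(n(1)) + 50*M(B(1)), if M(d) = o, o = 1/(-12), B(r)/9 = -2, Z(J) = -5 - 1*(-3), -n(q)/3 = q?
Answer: -37/6 ≈ -6.1667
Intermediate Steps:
n(q) = -3*q
Z(J) = -2 (Z(J) = -5 + 3 = -2)
B(r) = -18 (B(r) = 9*(-2) = -18)
o = -1/12 ≈ -0.083333
M(d) = -1/12
Z(n(1)) + 50*M(B(1)) = -2 + 50*(-1/12) = -2 - 25/6 = -37/6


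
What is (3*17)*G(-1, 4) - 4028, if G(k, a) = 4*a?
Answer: -3212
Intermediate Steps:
(3*17)*G(-1, 4) - 4028 = (3*17)*(4*4) - 4028 = 51*16 - 4028 = 816 - 4028 = -3212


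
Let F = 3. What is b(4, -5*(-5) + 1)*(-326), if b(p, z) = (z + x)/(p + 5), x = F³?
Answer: -17278/9 ≈ -1919.8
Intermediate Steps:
x = 27 (x = 3³ = 27)
b(p, z) = (27 + z)/(5 + p) (b(p, z) = (z + 27)/(p + 5) = (27 + z)/(5 + p))
b(4, -5*(-5) + 1)*(-326) = ((27 + (-5*(-5) + 1))/(5 + 4))*(-326) = ((27 + (25 + 1))/9)*(-326) = ((27 + 26)/9)*(-326) = ((⅑)*53)*(-326) = (53/9)*(-326) = -17278/9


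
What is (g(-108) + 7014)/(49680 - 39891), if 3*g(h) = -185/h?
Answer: 2272721/3171636 ≈ 0.71658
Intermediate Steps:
g(h) = -185/(3*h) (g(h) = (-185/h)/3 = -185/(3*h))
(g(-108) + 7014)/(49680 - 39891) = (-185/3/(-108) + 7014)/(49680 - 39891) = (-185/3*(-1/108) + 7014)/9789 = (185/324 + 7014)*(1/9789) = (2272721/324)*(1/9789) = 2272721/3171636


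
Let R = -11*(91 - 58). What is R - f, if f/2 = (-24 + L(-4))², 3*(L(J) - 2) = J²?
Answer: -8267/9 ≈ -918.56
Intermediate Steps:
L(J) = 2 + J²/3
f = 5000/9 (f = 2*(-24 + (2 + (⅓)*(-4)²))² = 2*(-24 + (2 + (⅓)*16))² = 2*(-24 + (2 + 16/3))² = 2*(-24 + 22/3)² = 2*(-50/3)² = 2*(2500/9) = 5000/9 ≈ 555.56)
R = -363 (R = -11*33 = -363)
R - f = -363 - 1*5000/9 = -363 - 5000/9 = -8267/9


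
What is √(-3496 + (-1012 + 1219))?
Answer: I*√3289 ≈ 57.35*I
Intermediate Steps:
√(-3496 + (-1012 + 1219)) = √(-3496 + 207) = √(-3289) = I*√3289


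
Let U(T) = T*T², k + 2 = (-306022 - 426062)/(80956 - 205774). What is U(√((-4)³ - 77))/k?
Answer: -2933223*I*√141/80408 ≈ -433.17*I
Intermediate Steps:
k = 80408/20803 (k = -2 + (-306022 - 426062)/(80956 - 205774) = -2 - 732084/(-124818) = -2 - 732084*(-1/124818) = -2 + 122014/20803 = 80408/20803 ≈ 3.8652)
U(T) = T³
U(√((-4)³ - 77))/k = (√((-4)³ - 77))³/(80408/20803) = (√(-64 - 77))³*(20803/80408) = (√(-141))³*(20803/80408) = (I*√141)³*(20803/80408) = -141*I*√141*(20803/80408) = -2933223*I*√141/80408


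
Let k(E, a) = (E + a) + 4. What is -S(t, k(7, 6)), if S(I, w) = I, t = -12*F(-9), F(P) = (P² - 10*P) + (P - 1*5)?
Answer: 1884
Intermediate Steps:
F(P) = -5 + P² - 9*P (F(P) = (P² - 10*P) + (P - 5) = (P² - 10*P) + (-5 + P) = -5 + P² - 9*P)
k(E, a) = 4 + E + a
t = -1884 (t = -12*(-5 + (-9)² - 9*(-9)) = -12*(-5 + 81 + 81) = -12*157 = -1884)
-S(t, k(7, 6)) = -1*(-1884) = 1884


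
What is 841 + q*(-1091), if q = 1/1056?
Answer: 887005/1056 ≈ 839.97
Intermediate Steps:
q = 1/1056 ≈ 0.00094697
841 + q*(-1091) = 841 + (1/1056)*(-1091) = 841 - 1091/1056 = 887005/1056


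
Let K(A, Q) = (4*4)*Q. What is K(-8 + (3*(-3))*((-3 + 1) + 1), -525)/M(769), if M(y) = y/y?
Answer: -8400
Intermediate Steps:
M(y) = 1
K(A, Q) = 16*Q
K(-8 + (3*(-3))*((-3 + 1) + 1), -525)/M(769) = (16*(-525))/1 = -8400*1 = -8400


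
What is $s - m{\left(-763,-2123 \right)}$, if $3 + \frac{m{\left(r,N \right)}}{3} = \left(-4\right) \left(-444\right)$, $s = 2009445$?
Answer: $2004126$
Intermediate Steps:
$m{\left(r,N \right)} = 5319$ ($m{\left(r,N \right)} = -9 + 3 \left(\left(-4\right) \left(-444\right)\right) = -9 + 3 \cdot 1776 = -9 + 5328 = 5319$)
$s - m{\left(-763,-2123 \right)} = 2009445 - 5319 = 2004126$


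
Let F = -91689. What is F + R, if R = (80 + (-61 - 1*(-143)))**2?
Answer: -65445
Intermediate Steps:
R = 26244 (R = (80 + (-61 + 143))**2 = (80 + 82)**2 = 162**2 = 26244)
F + R = -91689 + 26244 = -65445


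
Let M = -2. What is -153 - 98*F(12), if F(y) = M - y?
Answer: 1219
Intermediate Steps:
F(y) = -2 - y
-153 - 98*F(12) = -153 - 98*(-2 - 1*12) = -153 - 98*(-2 - 12) = -153 - 98*(-14) = -153 + 1372 = 1219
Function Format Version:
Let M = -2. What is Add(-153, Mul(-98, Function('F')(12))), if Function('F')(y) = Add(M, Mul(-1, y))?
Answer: 1219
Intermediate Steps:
Function('F')(y) = Add(-2, Mul(-1, y))
Add(-153, Mul(-98, Function('F')(12))) = Add(-153, Mul(-98, Add(-2, Mul(-1, 12)))) = Add(-153, Mul(-98, Add(-2, -12))) = Add(-153, Mul(-98, -14)) = Add(-153, 1372) = 1219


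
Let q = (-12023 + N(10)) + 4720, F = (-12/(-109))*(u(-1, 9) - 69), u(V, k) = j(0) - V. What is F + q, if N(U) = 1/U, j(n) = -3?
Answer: -7968681/1090 ≈ -7310.7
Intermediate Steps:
u(V, k) = -3 - V
F = -852/109 (F = (-12/(-109))*((-3 - 1*(-1)) - 69) = (-12*(-1/109))*((-3 + 1) - 69) = 12*(-2 - 69)/109 = (12/109)*(-71) = -852/109 ≈ -7.8165)
q = -73029/10 (q = (-12023 + 1/10) + 4720 = (-12023 + ⅒) + 4720 = -120229/10 + 4720 = -73029/10 ≈ -7302.9)
F + q = -852/109 - 73029/10 = -7968681/1090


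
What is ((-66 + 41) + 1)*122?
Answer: -2928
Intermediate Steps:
((-66 + 41) + 1)*122 = (-25 + 1)*122 = -24*122 = -2928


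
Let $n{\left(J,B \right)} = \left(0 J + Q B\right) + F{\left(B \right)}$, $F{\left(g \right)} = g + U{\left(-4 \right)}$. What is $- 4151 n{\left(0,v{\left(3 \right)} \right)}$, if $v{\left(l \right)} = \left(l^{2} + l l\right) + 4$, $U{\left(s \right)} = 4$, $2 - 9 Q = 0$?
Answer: $- \frac{1153978}{9} \approx -1.2822 \cdot 10^{5}$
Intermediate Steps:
$Q = \frac{2}{9}$ ($Q = \frac{2}{9} - 0 = \frac{2}{9} + 0 = \frac{2}{9} \approx 0.22222$)
$F{\left(g \right)} = 4 + g$ ($F{\left(g \right)} = g + 4 = 4 + g$)
$v{\left(l \right)} = 4 + 2 l^{2}$ ($v{\left(l \right)} = \left(l^{2} + l^{2}\right) + 4 = 2 l^{2} + 4 = 4 + 2 l^{2}$)
$n{\left(J,B \right)} = 4 + \frac{11 B}{9}$ ($n{\left(J,B \right)} = \left(0 J + \frac{2 B}{9}\right) + \left(4 + B\right) = \left(0 + \frac{2 B}{9}\right) + \left(4 + B\right) = \frac{2 B}{9} + \left(4 + B\right) = 4 + \frac{11 B}{9}$)
$- 4151 n{\left(0,v{\left(3 \right)} \right)} = - 4151 \left(4 + \frac{11 \left(4 + 2 \cdot 3^{2}\right)}{9}\right) = - 4151 \left(4 + \frac{11 \left(4 + 2 \cdot 9\right)}{9}\right) = - 4151 \left(4 + \frac{11 \left(4 + 18\right)}{9}\right) = - 4151 \left(4 + \frac{11}{9} \cdot 22\right) = - 4151 \left(4 + \frac{242}{9}\right) = \left(-4151\right) \frac{278}{9} = - \frac{1153978}{9}$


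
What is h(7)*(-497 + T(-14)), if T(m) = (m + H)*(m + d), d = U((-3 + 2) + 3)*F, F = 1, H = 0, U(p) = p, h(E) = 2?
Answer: -658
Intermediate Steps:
d = 2 (d = ((-3 + 2) + 3)*1 = (-1 + 3)*1 = 2*1 = 2)
T(m) = m*(2 + m) (T(m) = (m + 0)*(m + 2) = m*(2 + m))
h(7)*(-497 + T(-14)) = 2*(-497 - 14*(2 - 14)) = 2*(-497 - 14*(-12)) = 2*(-497 + 168) = 2*(-329) = -658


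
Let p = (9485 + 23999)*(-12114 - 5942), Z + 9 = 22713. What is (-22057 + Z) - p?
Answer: 604587751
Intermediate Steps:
Z = 22704 (Z = -9 + 22713 = 22704)
p = -604587104 (p = 33484*(-18056) = -604587104)
(-22057 + Z) - p = (-22057 + 22704) - 1*(-604587104) = 647 + 604587104 = 604587751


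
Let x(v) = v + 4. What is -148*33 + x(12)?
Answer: -4868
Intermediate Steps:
x(v) = 4 + v
-148*33 + x(12) = -148*33 + (4 + 12) = -4884 + 16 = -4868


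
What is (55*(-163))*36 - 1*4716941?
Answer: -5039681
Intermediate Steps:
(55*(-163))*36 - 1*4716941 = -8965*36 - 4716941 = -322740 - 4716941 = -5039681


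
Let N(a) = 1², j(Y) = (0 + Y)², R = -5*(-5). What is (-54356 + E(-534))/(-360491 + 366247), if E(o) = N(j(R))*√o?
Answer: -13589/1439 + I*√534/5756 ≈ -9.4434 + 0.0040147*I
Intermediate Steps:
R = 25
j(Y) = Y²
N(a) = 1
E(o) = √o (E(o) = 1*√o = √o)
(-54356 + E(-534))/(-360491 + 366247) = (-54356 + √(-534))/(-360491 + 366247) = (-54356 + I*√534)/5756 = (-54356 + I*√534)*(1/5756) = -13589/1439 + I*√534/5756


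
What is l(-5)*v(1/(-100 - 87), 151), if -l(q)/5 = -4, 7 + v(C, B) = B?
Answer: 2880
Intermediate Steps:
v(C, B) = -7 + B
l(q) = 20 (l(q) = -5*(-4) = 20)
l(-5)*v(1/(-100 - 87), 151) = 20*(-7 + 151) = 20*144 = 2880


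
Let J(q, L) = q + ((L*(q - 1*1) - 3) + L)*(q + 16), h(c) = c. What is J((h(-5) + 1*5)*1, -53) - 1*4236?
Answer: -4284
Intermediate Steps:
J(q, L) = q + (16 + q)*(-3 + L + L*(-1 + q)) (J(q, L) = q + ((L*(q - 1) - 3) + L)*(16 + q) = q + ((L*(-1 + q) - 3) + L)*(16 + q) = q + ((-3 + L*(-1 + q)) + L)*(16 + q) = q + (-3 + L + L*(-1 + q))*(16 + q) = q + (16 + q)*(-3 + L + L*(-1 + q)))
J((h(-5) + 1*5)*1, -53) - 1*4236 = (-48 - 2*(-5 + 1*5) - 53*(-5 + 1*5)² + 16*(-53)*((-5 + 1*5)*1)) - 1*4236 = (-48 - 2*(-5 + 5) - 53*(-5 + 5)² + 16*(-53)*((-5 + 5)*1)) - 4236 = (-48 - 0 - 53*(0*1)² + 16*(-53)*(0*1)) - 4236 = (-48 - 2*0 - 53*0² + 16*(-53)*0) - 4236 = (-48 + 0 - 53*0 + 0) - 4236 = (-48 + 0 + 0 + 0) - 4236 = -48 - 4236 = -4284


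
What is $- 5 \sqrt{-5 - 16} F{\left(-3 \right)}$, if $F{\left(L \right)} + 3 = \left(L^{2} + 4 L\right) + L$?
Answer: $45 i \sqrt{21} \approx 206.22 i$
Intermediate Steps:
$F{\left(L \right)} = -3 + L^{2} + 5 L$ ($F{\left(L \right)} = -3 + \left(\left(L^{2} + 4 L\right) + L\right) = -3 + \left(L^{2} + 5 L\right) = -3 + L^{2} + 5 L$)
$- 5 \sqrt{-5 - 16} F{\left(-3 \right)} = - 5 \sqrt{-5 - 16} \left(-3 + \left(-3\right)^{2} + 5 \left(-3\right)\right) = - 5 \sqrt{-21} \left(-3 + 9 - 15\right) = - 5 i \sqrt{21} \left(-9\right) = 45 i \sqrt{21}$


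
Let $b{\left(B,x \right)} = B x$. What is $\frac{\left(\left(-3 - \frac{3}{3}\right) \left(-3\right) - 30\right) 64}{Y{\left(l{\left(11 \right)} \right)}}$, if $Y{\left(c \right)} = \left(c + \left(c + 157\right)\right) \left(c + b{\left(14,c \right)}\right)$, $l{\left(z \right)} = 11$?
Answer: $- \frac{384}{9845} \approx -0.039005$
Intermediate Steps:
$Y{\left(c \right)} = 15 c \left(157 + 2 c\right)$ ($Y{\left(c \right)} = \left(c + \left(c + 157\right)\right) \left(c + 14 c\right) = \left(c + \left(157 + c\right)\right) 15 c = \left(157 + 2 c\right) 15 c = 15 c \left(157 + 2 c\right)$)
$\frac{\left(\left(-3 - \frac{3}{3}\right) \left(-3\right) - 30\right) 64}{Y{\left(l{\left(11 \right)} \right)}} = \frac{\left(\left(-3 - \frac{3}{3}\right) \left(-3\right) - 30\right) 64}{15 \cdot 11 \left(157 + 2 \cdot 11\right)} = \frac{\left(\left(-3 - 1\right) \left(-3\right) - 30\right) 64}{15 \cdot 11 \left(157 + 22\right)} = \frac{\left(\left(-3 - 1\right) \left(-3\right) - 30\right) 64}{15 \cdot 11 \cdot 179} = \frac{\left(\left(-4\right) \left(-3\right) - 30\right) 64}{29535} = \left(12 - 30\right) 64 \cdot \frac{1}{29535} = \left(-18\right) 64 \cdot \frac{1}{29535} = \left(-1152\right) \frac{1}{29535} = - \frac{384}{9845}$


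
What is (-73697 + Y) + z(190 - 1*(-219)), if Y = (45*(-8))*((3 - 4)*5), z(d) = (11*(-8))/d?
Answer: -29405961/409 ≈ -71897.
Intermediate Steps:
z(d) = -88/d
Y = 1800 (Y = -(-360)*5 = -360*(-5) = 1800)
(-73697 + Y) + z(190 - 1*(-219)) = (-73697 + 1800) - 88/(190 - 1*(-219)) = -71897 - 88/(190 + 219) = -71897 - 88/409 = -29405961/409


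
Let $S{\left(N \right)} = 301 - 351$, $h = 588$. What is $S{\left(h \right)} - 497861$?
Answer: $-497911$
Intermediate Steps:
$S{\left(N \right)} = -50$ ($S{\left(N \right)} = 301 - 351 = -50$)
$S{\left(h \right)} - 497861 = -50 - 497861 = -497911$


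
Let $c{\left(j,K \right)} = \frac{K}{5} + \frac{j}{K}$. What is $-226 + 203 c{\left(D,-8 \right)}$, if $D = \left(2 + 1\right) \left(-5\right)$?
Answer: $- \frac{6807}{40} \approx -170.18$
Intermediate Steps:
$D = -15$ ($D = 3 \left(-5\right) = -15$)
$c{\left(j,K \right)} = \frac{K}{5} + \frac{j}{K}$ ($c{\left(j,K \right)} = K \frac{1}{5} + \frac{j}{K} = \frac{K}{5} + \frac{j}{K}$)
$-226 + 203 c{\left(D,-8 \right)} = -226 + 203 \left(\frac{1}{5} \left(-8\right) - \frac{15}{-8}\right) = -226 + 203 \left(- \frac{8}{5} - - \frac{15}{8}\right) = -226 + 203 \left(- \frac{8}{5} + \frac{15}{8}\right) = -226 + 203 \cdot \frac{11}{40} = -226 + \frac{2233}{40} = - \frac{6807}{40}$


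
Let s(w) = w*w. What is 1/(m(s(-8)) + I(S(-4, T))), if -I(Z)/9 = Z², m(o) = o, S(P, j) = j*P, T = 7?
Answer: -1/6992 ≈ -0.00014302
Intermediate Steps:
S(P, j) = P*j
s(w) = w²
I(Z) = -9*Z²
1/(m(s(-8)) + I(S(-4, T))) = 1/((-8)² - 9*(-4*7)²) = 1/(64 - 9*(-28)²) = 1/(64 - 9*784) = 1/(64 - 7056) = 1/(-6992) = -1/6992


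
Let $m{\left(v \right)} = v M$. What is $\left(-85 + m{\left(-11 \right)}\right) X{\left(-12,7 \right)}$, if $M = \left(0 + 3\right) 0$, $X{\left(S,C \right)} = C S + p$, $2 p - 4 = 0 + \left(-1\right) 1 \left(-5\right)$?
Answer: $\frac{13515}{2} \approx 6757.5$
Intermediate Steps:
$p = \frac{9}{2}$ ($p = 2 + \frac{0 + \left(-1\right) 1 \left(-5\right)}{2} = 2 + \frac{0 - -5}{2} = 2 + \frac{0 + 5}{2} = 2 + \frac{1}{2} \cdot 5 = 2 + \frac{5}{2} = \frac{9}{2} \approx 4.5$)
$X{\left(S,C \right)} = \frac{9}{2} + C S$ ($X{\left(S,C \right)} = C S + \frac{9}{2} = \frac{9}{2} + C S$)
$M = 0$ ($M = 3 \cdot 0 = 0$)
$m{\left(v \right)} = 0$ ($m{\left(v \right)} = v 0 = 0$)
$\left(-85 + m{\left(-11 \right)}\right) X{\left(-12,7 \right)} = \left(-85 + 0\right) \left(\frac{9}{2} + 7 \left(-12\right)\right) = - 85 \left(\frac{9}{2} - 84\right) = \left(-85\right) \left(- \frac{159}{2}\right) = \frac{13515}{2}$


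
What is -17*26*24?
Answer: -10608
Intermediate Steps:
-17*26*24 = -442*24 = -10608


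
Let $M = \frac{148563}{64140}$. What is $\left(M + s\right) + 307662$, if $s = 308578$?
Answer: $\frac{13175260721}{21380} \approx 6.1624 \cdot 10^{5}$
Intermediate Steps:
$M = \frac{49521}{21380}$ ($M = 148563 \cdot \frac{1}{64140} = \frac{49521}{21380} \approx 2.3162$)
$\left(M + s\right) + 307662 = \left(\frac{49521}{21380} + 308578\right) + 307662 = \frac{6597447161}{21380} + 307662 = \frac{13175260721}{21380}$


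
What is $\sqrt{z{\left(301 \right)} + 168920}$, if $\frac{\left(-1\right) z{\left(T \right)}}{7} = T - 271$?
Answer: $\sqrt{168710} \approx 410.74$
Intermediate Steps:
$z{\left(T \right)} = 1897 - 7 T$ ($z{\left(T \right)} = - 7 \left(T - 271\right) = - 7 \left(-271 + T\right) = 1897 - 7 T$)
$\sqrt{z{\left(301 \right)} + 168920} = \sqrt{\left(1897 - 2107\right) + 168920} = \sqrt{-210 + 168920} = \sqrt{168710}$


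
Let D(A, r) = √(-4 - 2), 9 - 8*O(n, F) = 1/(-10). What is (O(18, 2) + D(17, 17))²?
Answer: -30119/6400 + 91*I*√6/40 ≈ -4.7061 + 5.5726*I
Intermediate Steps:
O(n, F) = 91/80 (O(n, F) = 9/8 - ⅛/(-10) = 9/8 - ⅛*(-⅒) = 9/8 + 1/80 = 91/80)
D(A, r) = I*√6 (D(A, r) = √(-6) = I*√6)
(O(18, 2) + D(17, 17))² = (91/80 + I*√6)²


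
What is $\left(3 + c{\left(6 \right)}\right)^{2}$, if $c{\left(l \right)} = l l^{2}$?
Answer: $47961$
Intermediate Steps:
$c{\left(l \right)} = l^{3}$
$\left(3 + c{\left(6 \right)}\right)^{2} = \left(3 + 6^{3}\right)^{2} = \left(3 + 216\right)^{2} = 219^{2} = 47961$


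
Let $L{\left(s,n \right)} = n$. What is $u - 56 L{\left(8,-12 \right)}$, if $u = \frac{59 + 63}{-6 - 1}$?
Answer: $\frac{4582}{7} \approx 654.57$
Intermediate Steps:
$u = - \frac{122}{7}$ ($u = \frac{122}{-7} = 122 \left(- \frac{1}{7}\right) = - \frac{122}{7} \approx -17.429$)
$u - 56 L{\left(8,-12 \right)} = - \frac{122}{7} - -672 = - \frac{122}{7} + 672 = \frac{4582}{7}$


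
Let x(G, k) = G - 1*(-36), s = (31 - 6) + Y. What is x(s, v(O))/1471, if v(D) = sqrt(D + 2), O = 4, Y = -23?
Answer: 38/1471 ≈ 0.025833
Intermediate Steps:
v(D) = sqrt(2 + D)
s = 2 (s = (31 - 6) - 23 = 25 - 23 = 2)
x(G, k) = 36 + G (x(G, k) = G + 36 = 36 + G)
x(s, v(O))/1471 = (36 + 2)/1471 = 38*(1/1471) = 38/1471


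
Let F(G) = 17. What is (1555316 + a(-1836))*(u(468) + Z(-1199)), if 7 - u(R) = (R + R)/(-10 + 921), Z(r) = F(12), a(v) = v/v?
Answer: 32549674176/911 ≈ 3.5730e+7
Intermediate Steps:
a(v) = 1
Z(r) = 17
u(R) = 7 - 2*R/911 (u(R) = 7 - (R + R)/(-10 + 921) = 7 - 2*R/911)
(1555316 + a(-1836))*(u(468) + Z(-1199)) = (1555316 + 1)*((7 - 2/911*468) + 17) = 1555317*((7 - 936/911) + 17) = 1555317*(5441/911 + 17) = 1555317*(20928/911) = 32549674176/911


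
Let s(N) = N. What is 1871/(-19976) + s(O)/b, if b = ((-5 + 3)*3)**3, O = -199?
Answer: 223193/269676 ≈ 0.82763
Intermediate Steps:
b = -216 (b = (-2*3)**3 = (-6)**3 = -216)
1871/(-19976) + s(O)/b = 1871/(-19976) - 199/(-216) = 1871*(-1/19976) - 199*(-1/216) = -1871/19976 + 199/216 = 223193/269676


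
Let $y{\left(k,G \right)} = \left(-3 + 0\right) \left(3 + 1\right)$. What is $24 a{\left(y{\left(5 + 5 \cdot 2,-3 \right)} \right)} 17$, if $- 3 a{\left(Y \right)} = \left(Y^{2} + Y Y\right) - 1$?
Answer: $-39032$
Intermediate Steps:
$y{\left(k,G \right)} = -12$ ($y{\left(k,G \right)} = \left(-3\right) 4 = -12$)
$a{\left(Y \right)} = \frac{1}{3} - \frac{2 Y^{2}}{3}$ ($a{\left(Y \right)} = - \frac{\left(Y^{2} + Y Y\right) - 1}{3} = - \frac{\left(Y^{2} + Y^{2}\right) - 1}{3} = - \frac{2 Y^{2} - 1}{3} = - \frac{-1 + 2 Y^{2}}{3} = \frac{1}{3} - \frac{2 Y^{2}}{3}$)
$24 a{\left(y{\left(5 + 5 \cdot 2,-3 \right)} \right)} 17 = 24 \left(\frac{1}{3} - \frac{2 \left(-12\right)^{2}}{3}\right) 17 = 24 \left(\frac{1}{3} - 96\right) 17 = 24 \left(- \frac{287}{3}\right) 17 = \left(-2296\right) 17 = -39032$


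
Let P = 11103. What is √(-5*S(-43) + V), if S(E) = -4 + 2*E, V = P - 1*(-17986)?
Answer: √29539 ≈ 171.87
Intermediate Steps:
V = 29089 (V = 11103 - 1*(-17986) = 11103 + 17986 = 29089)
√(-5*S(-43) + V) = √(-5*(-4 + 2*(-43)) + 29089) = √(-5*(-4 - 86) + 29089) = √(-5*(-90) + 29089) = √(450 + 29089) = √29539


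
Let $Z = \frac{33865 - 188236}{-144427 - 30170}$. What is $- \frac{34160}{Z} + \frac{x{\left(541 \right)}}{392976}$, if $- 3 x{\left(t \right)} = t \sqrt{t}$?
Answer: $- \frac{284011120}{7351} - \frac{541 \sqrt{541}}{1178928} \approx -38636.0$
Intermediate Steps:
$Z = \frac{51457}{58199}$ ($Z = - \frac{154371}{-174597} = \left(-154371\right) \left(- \frac{1}{174597}\right) = \frac{51457}{58199} \approx 0.88416$)
$x{\left(t \right)} = - \frac{t^{\frac{3}{2}}}{3}$ ($x{\left(t \right)} = - \frac{t \sqrt{t}}{3} = - \frac{t^{\frac{3}{2}}}{3}$)
$- \frac{34160}{Z} + \frac{x{\left(541 \right)}}{392976} = - \frac{34160}{\frac{51457}{58199}} + \frac{\left(- \frac{1}{3}\right) 541^{\frac{3}{2}}}{392976} = \left(-34160\right) \frac{58199}{51457} + - \frac{541 \sqrt{541}}{3} \cdot \frac{1}{392976} = - \frac{284011120}{7351} + - \frac{541 \sqrt{541}}{3} \cdot \frac{1}{392976} = - \frac{284011120}{7351} - \frac{541 \sqrt{541}}{1178928}$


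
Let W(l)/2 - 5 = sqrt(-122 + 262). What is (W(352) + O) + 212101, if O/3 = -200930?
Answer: -390679 + 4*sqrt(35) ≈ -3.9066e+5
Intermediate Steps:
O = -602790 (O = 3*(-200930) = -602790)
W(l) = 10 + 4*sqrt(35) (W(l) = 10 + 2*sqrt(-122 + 262) = 10 + 2*sqrt(140) = 10 + 2*(2*sqrt(35)) = 10 + 4*sqrt(35))
(W(352) + O) + 212101 = ((10 + 4*sqrt(35)) - 602790) + 212101 = (-602780 + 4*sqrt(35)) + 212101 = -390679 + 4*sqrt(35)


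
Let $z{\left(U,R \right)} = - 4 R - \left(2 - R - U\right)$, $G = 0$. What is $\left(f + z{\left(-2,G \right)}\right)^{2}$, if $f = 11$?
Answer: $49$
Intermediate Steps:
$z{\left(U,R \right)} = -2 + U - 3 R$ ($z{\left(U,R \right)} = - 4 R - \left(2 - R - U\right) = - 4 R + \left(-2 + R + U\right) = -2 + U - 3 R$)
$\left(f + z{\left(-2,G \right)}\right)^{2} = \left(11 - 4\right)^{2} = 7^{2} = 49$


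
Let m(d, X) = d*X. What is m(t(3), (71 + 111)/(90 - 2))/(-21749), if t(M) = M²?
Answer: -9/10516 ≈ -0.00085584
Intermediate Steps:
m(d, X) = X*d
m(t(3), (71 + 111)/(90 - 2))/(-21749) = (((71 + 111)/(90 - 2))*3²)/(-21749) = ((182/88)*9)*(-1/21749) = ((182*(1/88))*9)*(-1/21749) = ((91/44)*9)*(-1/21749) = (819/44)*(-1/21749) = -9/10516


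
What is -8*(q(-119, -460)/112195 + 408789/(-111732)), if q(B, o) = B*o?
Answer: 5299716290/208929529 ≈ 25.366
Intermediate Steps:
-8*(q(-119, -460)/112195 + 408789/(-111732)) = -8*(-119*(-460)/112195 + 408789/(-111732)) = -8*(54740*(1/112195) + 408789*(-1/111732)) = -8*(10948/22439 - 136263/37244) = -8*(-2649858145/835718116) = 5299716290/208929529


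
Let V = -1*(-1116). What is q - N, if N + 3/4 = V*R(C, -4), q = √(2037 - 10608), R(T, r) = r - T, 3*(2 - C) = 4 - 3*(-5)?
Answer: -1485/4 + I*√8571 ≈ -371.25 + 92.58*I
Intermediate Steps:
C = -13/3 (C = 2 - (4 - 3*(-5))/3 = 2 - (4 + 15)/3 = 2 - ⅓*19 = 2 - 19/3 = -13/3 ≈ -4.3333)
V = 1116
q = I*√8571 (q = √(-8571) = I*√8571 ≈ 92.58*I)
N = 1485/4 (N = -¾ + 1116*(-4 - 1*(-13/3)) = -¾ + 1116*(-4 + 13/3) = -¾ + 1116*(⅓) = -¾ + 372 = 1485/4 ≈ 371.25)
q - N = I*√8571 - 1*1485/4 = I*√8571 - 1485/4 = -1485/4 + I*√8571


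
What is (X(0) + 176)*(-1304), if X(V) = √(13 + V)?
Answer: -229504 - 1304*√13 ≈ -2.3421e+5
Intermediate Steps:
(X(0) + 176)*(-1304) = (√(13 + 0) + 176)*(-1304) = (√13 + 176)*(-1304) = (176 + √13)*(-1304) = -229504 - 1304*√13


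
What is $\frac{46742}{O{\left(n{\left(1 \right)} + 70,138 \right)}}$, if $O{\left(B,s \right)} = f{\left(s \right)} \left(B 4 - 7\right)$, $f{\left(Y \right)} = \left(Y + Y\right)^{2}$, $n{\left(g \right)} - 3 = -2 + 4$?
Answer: $\frac{23371}{11159784} \approx 0.0020942$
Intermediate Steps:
$n{\left(g \right)} = 5$ ($n{\left(g \right)} = 3 + \left(-2 + 4\right) = 3 + 2 = 5$)
$f{\left(Y \right)} = 4 Y^{2}$ ($f{\left(Y \right)} = \left(2 Y\right)^{2} = 4 Y^{2}$)
$O{\left(B,s \right)} = 4 s^{2} \left(-7 + 4 B\right)$ ($O{\left(B,s \right)} = 4 s^{2} \left(B 4 - 7\right) = 4 s^{2} \left(4 B - 7\right) = 4 s^{2} \left(-7 + 4 B\right)$)
$\frac{46742}{O{\left(n{\left(1 \right)} + 70,138 \right)}} = \frac{46742}{138^{2} \left(-28 + 16 \left(5 + 70\right)\right)} = \frac{46742}{19044 \left(-28 + 16 \cdot 75\right)} = \frac{46742}{19044 \left(-28 + 1200\right)} = \frac{46742}{19044 \cdot 1172} = \frac{46742}{22319568} = 46742 \cdot \frac{1}{22319568} = \frac{23371}{11159784}$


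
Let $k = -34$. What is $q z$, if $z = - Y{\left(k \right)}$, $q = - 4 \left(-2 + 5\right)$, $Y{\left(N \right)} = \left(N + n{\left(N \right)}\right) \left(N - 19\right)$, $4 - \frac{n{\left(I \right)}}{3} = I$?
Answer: $-50880$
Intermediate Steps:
$n{\left(I \right)} = 12 - 3 I$
$Y{\left(N \right)} = \left(-19 + N\right) \left(12 - 2 N\right)$ ($Y{\left(N \right)} = \left(N - \left(-12 + 3 N\right)\right) \left(N - 19\right) = \left(12 - 2 N\right) \left(-19 + N\right) = \left(-19 + N\right) \left(12 - 2 N\right)$)
$q = -12$ ($q = \left(-4\right) 3 = -12$)
$z = 4240$ ($z = - (-228 - 2 \left(-34\right)^{2} + 50 \left(-34\right)) = - (-228 - 2312 - 1700) = \left(-1\right) \left(-4240\right) = 4240$)
$q z = \left(-12\right) 4240 = -50880$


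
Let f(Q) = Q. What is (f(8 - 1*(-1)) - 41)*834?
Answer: -26688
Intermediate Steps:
(f(8 - 1*(-1)) - 41)*834 = ((8 - 1*(-1)) - 41)*834 = ((8 + 1) - 41)*834 = (9 - 41)*834 = -32*834 = -26688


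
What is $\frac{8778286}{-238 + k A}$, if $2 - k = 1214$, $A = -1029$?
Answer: $\frac{4389143}{623455} \approx 7.04$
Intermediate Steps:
$k = -1212$ ($k = 2 - 1214 = -1212$)
$\frac{8778286}{-238 + k A} = \frac{8778286}{-238 - -1247148} = \frac{8778286}{-238 + 1247148} = \frac{8778286}{1246910} = 8778286 \cdot \frac{1}{1246910} = \frac{4389143}{623455}$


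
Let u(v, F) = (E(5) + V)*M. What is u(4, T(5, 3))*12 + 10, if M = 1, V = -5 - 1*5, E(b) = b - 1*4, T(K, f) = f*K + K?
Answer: -98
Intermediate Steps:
T(K, f) = K + K*f (T(K, f) = K*f + K = K + K*f)
E(b) = -4 + b (E(b) = b - 4 = -4 + b)
V = -10 (V = -5 - 5 = -10)
u(v, F) = -9 (u(v, F) = ((-4 + 5) - 10)*1 = (1 - 10)*1 = -9*1 = -9)
u(4, T(5, 3))*12 + 10 = -9*12 + 10 = -108 + 10 = -98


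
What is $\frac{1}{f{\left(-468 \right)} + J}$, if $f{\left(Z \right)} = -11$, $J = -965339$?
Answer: $- \frac{1}{965350} \approx -1.0359 \cdot 10^{-6}$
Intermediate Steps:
$\frac{1}{f{\left(-468 \right)} + J} = \frac{1}{-11 - 965339} = \frac{1}{-965350} = - \frac{1}{965350}$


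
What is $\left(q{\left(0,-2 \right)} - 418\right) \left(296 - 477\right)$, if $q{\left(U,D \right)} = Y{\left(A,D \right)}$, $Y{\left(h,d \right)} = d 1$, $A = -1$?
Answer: $76020$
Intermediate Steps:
$Y{\left(h,d \right)} = d$
$q{\left(U,D \right)} = D$
$\left(q{\left(0,-2 \right)} - 418\right) \left(296 - 477\right) = \left(-2 - 418\right) \left(296 - 477\right) = \left(-420\right) \left(-181\right) = 76020$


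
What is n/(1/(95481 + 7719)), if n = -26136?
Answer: -2697235200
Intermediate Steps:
n/(1/(95481 + 7719)) = -26136/(1/(95481 + 7719)) = -26136/(1/103200) = -26136/1/103200 = -26136*103200 = -2697235200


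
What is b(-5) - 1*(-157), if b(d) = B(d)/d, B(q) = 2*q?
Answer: 159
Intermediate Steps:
b(d) = 2 (b(d) = (2*d)/d = 2)
b(-5) - 1*(-157) = 2 - 1*(-157) = 2 + 157 = 159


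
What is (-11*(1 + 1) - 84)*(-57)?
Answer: 6042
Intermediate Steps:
(-11*(1 + 1) - 84)*(-57) = (-11*2 - 84)*(-57) = (-22 - 84)*(-57) = -106*(-57) = 6042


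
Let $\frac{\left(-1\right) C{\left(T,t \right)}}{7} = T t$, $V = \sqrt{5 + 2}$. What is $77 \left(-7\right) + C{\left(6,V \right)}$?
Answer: $-539 - 42 \sqrt{7} \approx -650.12$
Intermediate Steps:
$V = \sqrt{7} \approx 2.6458$
$C{\left(T,t \right)} = - 7 T t$
$77 \left(-7\right) + C{\left(6,V \right)} = 77 \left(-7\right) - 42 \sqrt{7} = -539 - 42 \sqrt{7}$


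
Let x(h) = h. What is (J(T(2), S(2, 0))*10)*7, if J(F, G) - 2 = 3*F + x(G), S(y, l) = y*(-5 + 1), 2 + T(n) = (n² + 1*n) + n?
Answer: 840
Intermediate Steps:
T(n) = -2 + n² + 2*n (T(n) = -2 + ((n² + 1*n) + n) = -2 + ((n² + n) + n) = -2 + ((n + n²) + n) = -2 + (n² + 2*n) = -2 + n² + 2*n)
S(y, l) = -4*y (S(y, l) = y*(-4) = -4*y)
J(F, G) = 2 + G + 3*F (J(F, G) = 2 + (3*F + G) = 2 + (G + 3*F) = 2 + G + 3*F)
(J(T(2), S(2, 0))*10)*7 = ((2 - 4*2 + 3*(-2 + 2² + 2*2))*10)*7 = ((2 - 8 + 3*(-2 + 4 + 4))*10)*7 = ((2 - 8 + 3*6)*10)*7 = ((2 - 8 + 18)*10)*7 = (12*10)*7 = 120*7 = 840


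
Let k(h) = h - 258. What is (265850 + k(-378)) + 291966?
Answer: 557180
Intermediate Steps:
k(h) = -258 + h
(265850 + k(-378)) + 291966 = (265850 + (-258 - 378)) + 291966 = (265850 - 636) + 291966 = 265214 + 291966 = 557180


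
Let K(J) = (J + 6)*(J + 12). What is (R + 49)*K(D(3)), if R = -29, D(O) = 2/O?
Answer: 15200/9 ≈ 1688.9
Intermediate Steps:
K(J) = (6 + J)*(12 + J)
(R + 49)*K(D(3)) = (-29 + 49)*(72 + (2/3)² + 18*(2/3)) = 20*(72 + (2*(⅓))² + 18*(2*(⅓))) = 20*(72 + (⅔)² + 18*(⅔)) = 20*(72 + 4/9 + 12) = 20*(760/9) = 15200/9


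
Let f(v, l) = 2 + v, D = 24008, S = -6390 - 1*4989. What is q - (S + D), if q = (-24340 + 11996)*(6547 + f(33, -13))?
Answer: -81260837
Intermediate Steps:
S = -11379 (S = -6390 - 4989 = -11379)
q = -81248208 (q = (-24340 + 11996)*(6547 + (2 + 33)) = -12344*(6547 + 35) = -12344*6582 = -81248208)
q - (S + D) = -81248208 - (-11379 + 24008) = -81248208 - 1*12629 = -81248208 - 12629 = -81260837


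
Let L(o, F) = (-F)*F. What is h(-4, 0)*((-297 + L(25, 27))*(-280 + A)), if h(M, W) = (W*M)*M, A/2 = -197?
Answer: 0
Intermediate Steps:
A = -394 (A = 2*(-197) = -394)
L(o, F) = -F²
h(M, W) = W*M² (h(M, W) = (M*W)*M = W*M²)
h(-4, 0)*((-297 + L(25, 27))*(-280 + A)) = (0*(-4)²)*((-297 - 1*27²)*(-280 - 394)) = (0*16)*((-297 - 1*729)*(-674)) = 0*((-297 - 729)*(-674)) = 0*(-1026*(-674)) = 0*691524 = 0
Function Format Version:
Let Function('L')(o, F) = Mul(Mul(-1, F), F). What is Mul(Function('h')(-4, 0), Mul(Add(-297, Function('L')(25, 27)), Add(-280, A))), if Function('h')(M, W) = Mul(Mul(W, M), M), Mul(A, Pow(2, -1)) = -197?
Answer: 0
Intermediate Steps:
A = -394 (A = Mul(2, -197) = -394)
Function('L')(o, F) = Mul(-1, Pow(F, 2))
Function('h')(M, W) = Mul(W, Pow(M, 2)) (Function('h')(M, W) = Mul(Mul(M, W), M) = Mul(W, Pow(M, 2)))
Mul(Function('h')(-4, 0), Mul(Add(-297, Function('L')(25, 27)), Add(-280, A))) = Mul(Mul(0, Pow(-4, 2)), Mul(Add(-297, Mul(-1, Pow(27, 2))), Add(-280, -394))) = Mul(Mul(0, 16), Mul(Add(-297, Mul(-1, 729)), -674)) = Mul(0, Mul(Add(-297, -729), -674)) = Mul(0, Mul(-1026, -674)) = Mul(0, 691524) = 0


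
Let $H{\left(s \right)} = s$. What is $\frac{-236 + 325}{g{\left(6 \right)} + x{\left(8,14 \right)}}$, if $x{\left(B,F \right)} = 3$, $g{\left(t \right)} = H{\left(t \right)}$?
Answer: $\frac{89}{9} \approx 9.8889$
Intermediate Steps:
$g{\left(t \right)} = t$
$\frac{-236 + 325}{g{\left(6 \right)} + x{\left(8,14 \right)}} = \frac{-236 + 325}{6 + 3} = \frac{89}{9}$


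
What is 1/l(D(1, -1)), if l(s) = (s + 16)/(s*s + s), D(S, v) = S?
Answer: 2/17 ≈ 0.11765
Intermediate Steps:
l(s) = (16 + s)/(s + s**2) (l(s) = (16 + s)/(s**2 + s) = (16 + s)/(s + s**2))
1/l(D(1, -1)) = 1/((16 + 1)/(1*(1 + 1))) = 1/(1*17/2) = 1/(1*(1/2)*17) = 1/(17/2) = 2/17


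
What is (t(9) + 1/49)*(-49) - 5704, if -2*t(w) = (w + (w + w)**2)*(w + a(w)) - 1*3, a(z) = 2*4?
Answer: 132916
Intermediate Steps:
a(z) = 8
t(w) = 3/2 - (8 + w)*(w + 4*w**2)/2 (t(w) = -((w + (w + w)**2)*(w + 8) - 1*3)/2 = -((w + (2*w)**2)*(8 + w) - 3)/2 = -((w + 4*w**2)*(8 + w) - 3)/2 = -((8 + w)*(w + 4*w**2) - 3)/2 = -(-3 + (8 + w)*(w + 4*w**2))/2 = 3/2 - (8 + w)*(w + 4*w**2)/2)
(t(9) + 1/49)*(-49) - 5704 = ((3/2 - 4*9 - 2*9**3 - 33/2*9**2) + 1/49)*(-49) - 5704 = ((3/2 - 36 - 2*729 - 33/2*81) + 1/49)*(-49) - 5704 = ((3/2 - 36 - 1458 - 2673/2) + 1/49)*(-49) - 5704 = (-2829 + 1/49)*(-49) - 5704 = -138620/49*(-49) - 5704 = 138620 - 5704 = 132916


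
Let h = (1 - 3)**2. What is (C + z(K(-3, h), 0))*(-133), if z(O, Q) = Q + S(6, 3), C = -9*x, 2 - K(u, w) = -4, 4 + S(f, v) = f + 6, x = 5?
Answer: 4921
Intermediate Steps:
S(f, v) = 2 + f (S(f, v) = -4 + (f + 6) = -4 + (6 + f) = 2 + f)
h = 4 (h = (-2)**2 = 4)
K(u, w) = 6 (K(u, w) = 2 - 1*(-4) = 2 + 4 = 6)
C = -45 (C = -9*5 = -45)
z(O, Q) = 8 + Q (z(O, Q) = Q + (2 + 6) = Q + 8 = 8 + Q)
(C + z(K(-3, h), 0))*(-133) = (-45 + (8 + 0))*(-133) = (-45 + 8)*(-133) = -37*(-133) = 4921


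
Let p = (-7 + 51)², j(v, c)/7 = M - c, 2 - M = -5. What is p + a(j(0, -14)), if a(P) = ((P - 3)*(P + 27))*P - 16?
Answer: 3685152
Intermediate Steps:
M = 7 (M = 2 - 1*(-5) = 2 + 5 = 7)
j(v, c) = 49 - 7*c (j(v, c) = 7*(7 - c) = 49 - 7*c)
a(P) = -16 + P*(-3 + P)*(27 + P) (a(P) = ((-3 + P)*(27 + P))*P - 16 = P*(-3 + P)*(27 + P) - 16 = -16 + P*(-3 + P)*(27 + P))
p = 1936 (p = 44² = 1936)
p + a(j(0, -14)) = 1936 + (-16 + (49 - 7*(-14))³ - 81*(49 - 7*(-14)) + 24*(49 - 7*(-14))²) = 1936 + (-16 + (49 + 98)³ - 81*(49 + 98) + 24*(49 + 98)²) = 1936 + (-16 + 147³ - 81*147 + 24*147²) = 1936 + (-16 + 3176523 - 11907 + 24*21609) = 1936 + (-16 + 3176523 - 11907 + 518616) = 1936 + 3683216 = 3685152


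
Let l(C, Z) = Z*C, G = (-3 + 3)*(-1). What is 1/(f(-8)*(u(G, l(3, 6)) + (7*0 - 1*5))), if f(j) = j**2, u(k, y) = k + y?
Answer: 1/832 ≈ 0.0012019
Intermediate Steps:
G = 0 (G = 0*(-1) = 0)
l(C, Z) = C*Z
1/(f(-8)*(u(G, l(3, 6)) + (7*0 - 1*5))) = 1/((-8)**2*((0 + 3*6) + (7*0 - 1*5))) = 1/(64*((0 + 18) + (0 - 5))) = 1/(64*(18 - 5)) = 1/(64*13) = 1/832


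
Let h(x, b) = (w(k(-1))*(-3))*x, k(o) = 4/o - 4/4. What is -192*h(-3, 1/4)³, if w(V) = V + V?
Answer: 139968000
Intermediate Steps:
k(o) = -1 + 4/o (k(o) = 4/o - 4*¼ = 4/o - 1 = -1 + 4/o)
w(V) = 2*V
h(x, b) = 30*x (h(x, b) = ((2*((4 - 1*(-1))/(-1)))*(-3))*x = ((2*(-(4 + 1)))*(-3))*x = ((2*(-1*5))*(-3))*x = ((2*(-5))*(-3))*x = (-10*(-3))*x = 30*x)
-192*h(-3, 1/4)³ = -192*(30*(-3))³ = -192*(-90)³ = -192*(-729000) = 139968000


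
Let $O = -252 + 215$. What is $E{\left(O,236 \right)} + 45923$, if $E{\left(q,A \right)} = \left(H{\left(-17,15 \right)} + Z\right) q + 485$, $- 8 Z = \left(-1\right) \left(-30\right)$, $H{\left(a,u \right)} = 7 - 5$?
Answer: $\frac{185891}{4} \approx 46473.0$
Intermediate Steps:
$H{\left(a,u \right)} = 2$
$O = -37$
$Z = - \frac{15}{4}$ ($Z = - \frac{\left(-1\right) \left(-30\right)}{8} = \left(- \frac{1}{8}\right) 30 = - \frac{15}{4} \approx -3.75$)
$E{\left(q,A \right)} = 485 - \frac{7 q}{4}$ ($E{\left(q,A \right)} = \left(2 - \frac{15}{4}\right) q + 485 = - \frac{7 q}{4} + 485 = 485 - \frac{7 q}{4}$)
$E{\left(O,236 \right)} + 45923 = \left(485 - - \frac{259}{4}\right) + 45923 = \left(485 + \frac{259}{4}\right) + 45923 = \frac{2199}{4} + 45923 = \frac{185891}{4}$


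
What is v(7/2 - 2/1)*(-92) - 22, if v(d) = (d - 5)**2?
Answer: -1149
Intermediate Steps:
v(d) = (-5 + d)**2
v(7/2 - 2/1)*(-92) - 22 = (-5 + (7/2 - 2/1))**2*(-92) - 22 = (-5 + (7*(1/2) - 2*1))**2*(-92) - 22 = (-5 + (7/2 - 2))**2*(-92) - 22 = (-5 + 3/2)**2*(-92) - 22 = (-7/2)**2*(-92) - 22 = (49/4)*(-92) - 22 = -1127 - 22 = -1149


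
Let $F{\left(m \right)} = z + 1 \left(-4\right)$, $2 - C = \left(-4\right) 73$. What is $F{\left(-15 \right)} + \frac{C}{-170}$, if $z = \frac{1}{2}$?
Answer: $- \frac{889}{170} \approx -5.2294$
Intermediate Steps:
$z = \frac{1}{2} \approx 0.5$
$C = 294$ ($C = 2 - \left(-4\right) 73 = 2 - -292 = 2 + 292 = 294$)
$F{\left(m \right)} = - \frac{7}{2}$ ($F{\left(m \right)} = \frac{1}{2} + 1 \left(-4\right) = \frac{1}{2} - 4 = - \frac{7}{2}$)
$F{\left(-15 \right)} + \frac{C}{-170} = - \frac{7}{2} + \frac{294}{-170} = - \frac{7}{2} + 294 \left(- \frac{1}{170}\right) = - \frac{7}{2} - \frac{147}{85} = - \frac{889}{170}$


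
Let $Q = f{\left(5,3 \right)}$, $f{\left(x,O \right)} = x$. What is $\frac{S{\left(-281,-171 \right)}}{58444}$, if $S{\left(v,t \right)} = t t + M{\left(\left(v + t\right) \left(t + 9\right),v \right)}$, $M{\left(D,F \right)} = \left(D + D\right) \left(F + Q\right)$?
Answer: $- \frac{40390407}{58444} \approx -691.1$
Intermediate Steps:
$Q = 5$
$M{\left(D,F \right)} = 2 D \left(5 + F\right)$ ($M{\left(D,F \right)} = \left(D + D\right) \left(F + 5\right) = 2 D \left(5 + F\right)$)
$S{\left(v,t \right)} = t^{2} + 2 \left(5 + v\right) \left(9 + t\right) \left(t + v\right)$ ($S{\left(v,t \right)} = t t + 2 \left(v + t\right) \left(t + 9\right) \left(5 + v\right) = t^{2} + 2 \left(t + v\right) \left(9 + t\right) \left(5 + v\right) = t^{2} + 2 \left(9 + t\right) \left(t + v\right) \left(5 + v\right) = t^{2} + 2 \left(5 + v\right) \left(9 + t\right) \left(t + v\right)$)
$\frac{S{\left(-281,-171 \right)}}{58444} = \frac{\left(-171\right)^{2} + 2 \left(5 - 281\right) \left(\left(-171\right)^{2} + 9 \left(-171\right) + 9 \left(-281\right) - -48051\right)}{58444} = \left(29241 + 2 \left(-276\right) \left(29241 - 1539 - 2529 + 48051\right)\right) \frac{1}{58444} = \left(29241 + 2 \left(-276\right) 73224\right) \frac{1}{58444} = \left(29241 - 40419648\right) \frac{1}{58444} = \left(-40390407\right) \frac{1}{58444} = - \frac{40390407}{58444}$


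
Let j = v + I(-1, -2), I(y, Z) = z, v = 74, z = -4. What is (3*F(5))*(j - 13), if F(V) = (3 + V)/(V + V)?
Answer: 684/5 ≈ 136.80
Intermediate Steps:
F(V) = (3 + V)/(2*V) (F(V) = (3 + V)/((2*V)) = (3 + V)*(1/(2*V)) = (3 + V)/(2*V))
I(y, Z) = -4
j = 70 (j = 74 - 4 = 70)
(3*F(5))*(j - 13) = (3*((1/2)*(3 + 5)/5))*(70 - 13) = (3*((1/2)*(1/5)*8))*57 = (3*(4/5))*57 = (12/5)*57 = 684/5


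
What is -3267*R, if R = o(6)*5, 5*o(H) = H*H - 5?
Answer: -101277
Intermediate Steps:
o(H) = -1 + H**2/5 (o(H) = (H*H - 5)/5 = (H**2 - 5)/5 = (-5 + H**2)/5 = -1 + H**2/5)
R = 31 (R = (-1 + (1/5)*6**2)*5 = (-1 + (1/5)*36)*5 = (-1 + 36/5)*5 = (31/5)*5 = 31)
-3267*R = -3267*31 = -101277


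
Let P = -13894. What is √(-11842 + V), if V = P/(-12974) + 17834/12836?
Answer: I*√20522111367432162202/41633566 ≈ 108.81*I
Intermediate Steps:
V = 102430425/41633566 (V = -13894/(-12974) + 17834/12836 = -13894*(-1/12974) + 17834*(1/12836) = 6947/6487 + 8917/6418 = 102430425/41633566 ≈ 2.4603)
√(-11842 + V) = √(-11842 + 102430425/41633566) = √(-492922258147/41633566) = I*√20522111367432162202/41633566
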